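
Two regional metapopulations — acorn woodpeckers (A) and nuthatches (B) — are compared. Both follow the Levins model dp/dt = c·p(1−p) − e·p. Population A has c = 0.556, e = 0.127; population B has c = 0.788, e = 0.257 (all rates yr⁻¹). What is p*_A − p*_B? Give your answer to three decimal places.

0.098

A: p*_A = 1 − 0.127/0.556 = 0.7716.
B: p*_B = 1 − 0.257/0.788 = 0.6739.
p*_A − p*_B = 0.7716 − 0.6739 = 0.0977.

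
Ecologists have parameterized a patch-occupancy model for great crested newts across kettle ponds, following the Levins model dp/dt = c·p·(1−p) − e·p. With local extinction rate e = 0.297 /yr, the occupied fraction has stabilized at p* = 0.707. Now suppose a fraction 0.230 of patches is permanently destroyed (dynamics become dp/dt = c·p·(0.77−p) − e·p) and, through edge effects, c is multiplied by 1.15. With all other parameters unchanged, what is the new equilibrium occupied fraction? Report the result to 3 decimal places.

0.515

Balance c(1−p*) = e gives c = e/(1 − 0.70700) = 0.297/0.29300 = 1.01365.
New p* = 0.77 − e/c = 0.77 − 0.29700/1.16570 = 0.51522.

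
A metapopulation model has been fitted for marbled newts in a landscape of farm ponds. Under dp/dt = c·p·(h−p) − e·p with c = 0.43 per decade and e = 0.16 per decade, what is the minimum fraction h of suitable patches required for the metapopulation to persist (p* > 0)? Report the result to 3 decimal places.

0.372

p* = h − e/c is positive only when h > e/c.
h_min = e/c = 0.16/0.43 = 0.3721.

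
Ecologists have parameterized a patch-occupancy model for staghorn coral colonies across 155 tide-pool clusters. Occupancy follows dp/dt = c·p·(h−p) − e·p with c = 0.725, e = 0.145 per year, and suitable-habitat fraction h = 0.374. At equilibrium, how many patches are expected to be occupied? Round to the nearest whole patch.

p* = h − e/c = 0.374 − 0.2000 = 0.1740.
Expected occupied patches = N × p* = 155 × 0.1740 = 26.97 ≈ 27.

27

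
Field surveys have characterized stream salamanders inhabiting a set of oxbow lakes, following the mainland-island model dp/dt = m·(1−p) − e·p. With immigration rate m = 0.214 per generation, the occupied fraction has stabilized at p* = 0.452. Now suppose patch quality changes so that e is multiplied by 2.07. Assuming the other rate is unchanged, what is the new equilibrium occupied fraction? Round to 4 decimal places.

0.2849

Balance m(1−p*) = e·p* gives e = m(1−p*)/p* = 0.214×0.54800/0.45200 = 0.25945.
New p* = m/(m+e) = 0.21400/(0.21400+0.53706) = 0.28493.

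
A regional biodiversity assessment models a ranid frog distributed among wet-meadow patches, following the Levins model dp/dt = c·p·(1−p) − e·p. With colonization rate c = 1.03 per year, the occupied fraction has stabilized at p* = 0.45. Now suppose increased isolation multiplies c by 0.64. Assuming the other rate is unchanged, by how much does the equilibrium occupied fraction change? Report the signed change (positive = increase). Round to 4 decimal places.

Balance c(1−p*) = e gives e = 1.03×(1 − 0.45000) = 0.56650.
New p* = 1 − e/c = 1 − 0.56650/0.65920 = 0.14062.
Δp* = 0.14062 − 0.45000 = -0.30938.

-0.3094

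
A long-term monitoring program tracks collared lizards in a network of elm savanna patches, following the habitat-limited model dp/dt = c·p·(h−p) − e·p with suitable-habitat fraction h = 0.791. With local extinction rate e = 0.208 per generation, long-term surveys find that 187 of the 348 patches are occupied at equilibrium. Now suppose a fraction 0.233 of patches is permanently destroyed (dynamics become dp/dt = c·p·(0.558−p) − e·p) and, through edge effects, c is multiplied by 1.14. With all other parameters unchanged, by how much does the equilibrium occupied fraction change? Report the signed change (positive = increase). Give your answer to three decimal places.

-0.202

Observed p* = 187/348 = 0.53736.
Balance c(h−p*) = e gives c = e/(0.791 − 0.53736) = 0.208/0.25364 = 0.82006.
New p* = 0.558 − e/c = 0.558 − 0.20800/0.93487 = 0.33551.
Δp* = 0.33551 − 0.53736 = -0.20185.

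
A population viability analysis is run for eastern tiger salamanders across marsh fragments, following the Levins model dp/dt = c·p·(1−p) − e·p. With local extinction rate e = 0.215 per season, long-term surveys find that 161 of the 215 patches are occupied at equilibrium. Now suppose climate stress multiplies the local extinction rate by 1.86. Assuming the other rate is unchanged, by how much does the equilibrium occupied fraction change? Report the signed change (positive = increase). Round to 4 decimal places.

-0.2160

Observed p* = 161/215 = 0.74884.
Balance c(1−p*) = e gives c = e/(1 − 0.74884) = 0.215/0.25116 = 0.85603.
New p* = 1 − e/c = 1 − 0.39990/0.85603 = 0.53284.
Δp* = 0.53284 − 0.74884 = -0.21600.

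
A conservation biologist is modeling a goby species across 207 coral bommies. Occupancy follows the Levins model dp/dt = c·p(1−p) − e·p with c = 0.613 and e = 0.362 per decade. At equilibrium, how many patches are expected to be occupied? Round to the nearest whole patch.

p* = 1 − e/c = 1 − 0.362/0.613 = 0.4095.
Expected occupied patches = N × p* = 207 × 0.4095 = 84.76 ≈ 85.

85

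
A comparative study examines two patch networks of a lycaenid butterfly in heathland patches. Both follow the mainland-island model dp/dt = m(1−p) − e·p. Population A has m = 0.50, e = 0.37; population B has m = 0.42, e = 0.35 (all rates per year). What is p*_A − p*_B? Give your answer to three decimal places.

A: p*_A = m/(m+e) = 0.50/0.8700 = 0.5747.
B: p*_B = 0.42/0.7700 = 0.5455.
p*_A − p*_B = 0.5747 − 0.5455 = 0.0293.

0.029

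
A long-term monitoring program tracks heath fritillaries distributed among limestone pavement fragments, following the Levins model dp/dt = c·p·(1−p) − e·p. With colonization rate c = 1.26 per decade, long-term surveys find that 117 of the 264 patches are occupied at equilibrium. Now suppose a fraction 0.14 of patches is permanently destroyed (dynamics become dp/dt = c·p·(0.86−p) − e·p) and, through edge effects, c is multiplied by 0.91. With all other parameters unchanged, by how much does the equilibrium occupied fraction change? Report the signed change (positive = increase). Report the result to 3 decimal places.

-0.195

Observed p* = 117/264 = 0.44318.
Balance c(1−p*) = e gives e = 1.26×(1 − 0.44318) = 0.70159.
New p* = 0.86 − e/c = 0.86 − 0.70159/1.14660 = 0.24811.
Δp* = 0.24811 − 0.44318 = -0.19507.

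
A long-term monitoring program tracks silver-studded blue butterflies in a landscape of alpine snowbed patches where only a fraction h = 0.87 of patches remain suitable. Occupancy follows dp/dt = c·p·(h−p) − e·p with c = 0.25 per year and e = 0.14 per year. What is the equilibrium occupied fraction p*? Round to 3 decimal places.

Setting dp/dt = 0 and dividing by p* gives c·(h−p*) = e.
So p* = h − e/c = 0.87 − 0.14/0.25 = 0.87 − 0.5600 = 0.3100.

0.310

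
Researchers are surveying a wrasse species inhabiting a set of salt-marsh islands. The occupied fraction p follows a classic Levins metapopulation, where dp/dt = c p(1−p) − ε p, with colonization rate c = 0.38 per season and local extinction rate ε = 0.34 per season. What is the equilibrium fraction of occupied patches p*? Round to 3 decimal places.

0.105

Setting dp/dt = 0 and dividing through by p* gives c·(1−p*) = ε.
So p* = 1 − ε/c = 1 − 0.34/0.38 = 1 − 0.8947 = 0.1053.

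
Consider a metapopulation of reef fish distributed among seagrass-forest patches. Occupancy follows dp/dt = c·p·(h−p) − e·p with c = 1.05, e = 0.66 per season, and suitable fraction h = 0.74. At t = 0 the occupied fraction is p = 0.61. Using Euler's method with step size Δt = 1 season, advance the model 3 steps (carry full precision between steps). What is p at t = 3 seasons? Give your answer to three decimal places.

0.205

Update rule: p ← p + [c·p·(h−p) − e·p]·Δt with Δt = 1.
  1  |  dp/dt·Δt = -0.319335  |  p_1 = 0.290665
  2  |  dp/dt·Δt = -0.054703  |  p_2 = 0.235962
  3  |  dp/dt·Δt = -0.030855  |  p_3 = 0.205108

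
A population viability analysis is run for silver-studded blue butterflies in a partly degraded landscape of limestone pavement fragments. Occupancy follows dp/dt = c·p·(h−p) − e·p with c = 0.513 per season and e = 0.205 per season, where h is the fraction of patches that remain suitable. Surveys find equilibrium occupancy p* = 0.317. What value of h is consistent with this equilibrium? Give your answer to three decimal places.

At equilibrium c(h−p*) = e, so h = p* + e/c.
h = 0.317 + 0.205/0.513 = 0.317 + 0.3996 = 0.7166.

0.717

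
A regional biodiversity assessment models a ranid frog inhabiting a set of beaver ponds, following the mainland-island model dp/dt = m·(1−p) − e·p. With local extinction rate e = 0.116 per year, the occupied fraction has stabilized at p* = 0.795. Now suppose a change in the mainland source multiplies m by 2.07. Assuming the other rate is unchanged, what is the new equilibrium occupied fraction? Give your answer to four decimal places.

Balance m(1−p*) = e·p* gives m = e·p*/(1−p*) = 0.116×0.79500/0.20500 = 0.44985.
New p* = m/(m+e) = 0.93119/(0.93119+0.11600) = 0.88923.

0.8892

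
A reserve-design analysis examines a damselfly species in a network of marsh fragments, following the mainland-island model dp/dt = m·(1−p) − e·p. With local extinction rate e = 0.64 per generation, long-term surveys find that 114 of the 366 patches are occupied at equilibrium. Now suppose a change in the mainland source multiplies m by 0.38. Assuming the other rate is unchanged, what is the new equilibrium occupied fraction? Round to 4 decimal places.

0.1467

Observed p* = 114/366 = 0.31148.
Balance m(1−p*) = e·p* gives m = e·p*/(1−p*) = 0.64×0.31148/0.68852 = 0.28953.
New p* = m/(m+e) = 0.11002/(0.11002+0.64000) = 0.14669.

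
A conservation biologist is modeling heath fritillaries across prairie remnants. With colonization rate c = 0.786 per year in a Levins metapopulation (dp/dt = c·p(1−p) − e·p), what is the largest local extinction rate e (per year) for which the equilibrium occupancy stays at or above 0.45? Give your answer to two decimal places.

0.43

1 − e/c ≥ 0.45 ⇒ e ≤ c(1 − 0.45) = 0.786 × 0.5500.
e_max = 0.4323.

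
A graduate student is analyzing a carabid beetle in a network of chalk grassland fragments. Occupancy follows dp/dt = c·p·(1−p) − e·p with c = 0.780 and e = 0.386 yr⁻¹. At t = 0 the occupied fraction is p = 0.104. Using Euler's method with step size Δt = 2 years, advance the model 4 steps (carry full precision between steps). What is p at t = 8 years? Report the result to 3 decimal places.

Update rule: p ← p + [c·p·(1−p) − e·p]·Δt with Δt = 2.
  1  |  dp/dt·Δt = +0.065079  |  p_1 = 0.169079
  2  |  dp/dt·Δt = +0.088637  |  p_2 = 0.257716
  3  |  dp/dt·Δt = +0.099469  |  p_3 = 0.357185
  4  |  dp/dt·Δt = +0.082435  |  p_4 = 0.439620

0.440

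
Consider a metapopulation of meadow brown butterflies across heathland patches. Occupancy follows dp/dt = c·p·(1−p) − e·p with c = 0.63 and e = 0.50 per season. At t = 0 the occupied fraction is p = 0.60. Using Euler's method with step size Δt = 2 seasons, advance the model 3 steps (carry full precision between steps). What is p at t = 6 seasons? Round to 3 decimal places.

Update rule: p ← p + [c·p·(1−p) − e·p]·Δt with Δt = 2.
  1  |  dp/dt·Δt = -0.297600  |  p_1 = 0.302400
  2  |  dp/dt·Δt = -0.036598  |  p_2 = 0.265802
  3  |  dp/dt·Δt = -0.019912  |  p_3 = 0.245891

0.246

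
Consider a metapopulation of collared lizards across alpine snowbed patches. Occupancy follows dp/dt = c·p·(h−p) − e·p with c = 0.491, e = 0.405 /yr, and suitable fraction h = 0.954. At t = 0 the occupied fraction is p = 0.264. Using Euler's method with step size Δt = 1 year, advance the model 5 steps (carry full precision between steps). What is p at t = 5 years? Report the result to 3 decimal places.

Update rule: p ← p + [c·p·(h−p) − e·p]·Δt with Δt = 1.
p: 0.26400 → 0.24652  (Δp = -0.01748)
p: 0.24652 → 0.23231  (Δp = -0.01421)
p: 0.23231 → 0.22055  (Δp = -0.01177)
p: 0.22055 → 0.21065  (Δp = -0.00990)
p: 0.21065 → 0.20222  (Δp = -0.00843)

0.202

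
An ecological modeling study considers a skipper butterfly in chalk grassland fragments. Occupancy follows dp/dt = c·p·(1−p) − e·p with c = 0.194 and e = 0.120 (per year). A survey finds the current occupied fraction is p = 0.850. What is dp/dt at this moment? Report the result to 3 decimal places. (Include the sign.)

Colonization term: c·p·(1−p) = 0.194×0.850×0.1500 = 0.02474.
Extinction term: e·p = 0.10200.
dp/dt = 0.02474 − 0.10200 = -0.07726.

-0.077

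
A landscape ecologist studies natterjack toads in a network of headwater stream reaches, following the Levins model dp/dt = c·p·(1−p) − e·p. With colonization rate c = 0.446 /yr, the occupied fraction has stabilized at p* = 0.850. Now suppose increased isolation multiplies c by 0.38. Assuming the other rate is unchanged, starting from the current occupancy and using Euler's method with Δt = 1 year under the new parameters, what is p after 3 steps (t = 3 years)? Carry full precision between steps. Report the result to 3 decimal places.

Balance c(1−p*) = e gives e = 0.446×(1 − 0.85000) = 0.06690.
Starting from p₀ = 0.85000; update p ← p + (dp/dt)·Δt with the new parameters.
  1  |  dp/dt·Δt = -0.035256  |  p_1 = 0.814744
  2  |  dp/dt·Δt = -0.028926  |  p_2 = 0.785818
  3  |  dp/dt·Δt = -0.024046  |  p_3 = 0.761772

0.762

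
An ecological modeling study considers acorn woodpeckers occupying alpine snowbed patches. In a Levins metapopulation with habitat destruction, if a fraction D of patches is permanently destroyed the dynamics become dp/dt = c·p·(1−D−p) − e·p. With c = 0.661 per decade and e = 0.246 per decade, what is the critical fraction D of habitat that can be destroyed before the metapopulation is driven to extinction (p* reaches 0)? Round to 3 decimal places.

0.628

The nontrivial equilibrium is p* = (1−D) − e/c; extinction occurs when this hits zero.
So D_crit = 1 − e/c = 1 − 0.246/0.661 = 1 − 0.3722 = 0.6278.
Note this equals the original equilibrium occupancy — the Levins extinction-debt result.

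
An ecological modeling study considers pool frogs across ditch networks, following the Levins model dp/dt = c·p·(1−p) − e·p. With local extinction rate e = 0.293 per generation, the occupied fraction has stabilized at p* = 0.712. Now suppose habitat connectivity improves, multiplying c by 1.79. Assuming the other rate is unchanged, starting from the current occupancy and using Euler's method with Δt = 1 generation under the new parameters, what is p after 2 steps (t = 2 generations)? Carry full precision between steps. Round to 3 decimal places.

0.817

Balance c(1−p*) = e gives c = e/(1 − 0.71200) = 0.293/0.28800 = 1.01736.
Starting from p₀ = 0.71200; update p ← p + (dp/dt)·Δt with the new parameters.
t = 1: p = 0.71200 + (+0.16481) = 0.87681
t = 2: p = 0.87681 + (-0.06020) = 0.81661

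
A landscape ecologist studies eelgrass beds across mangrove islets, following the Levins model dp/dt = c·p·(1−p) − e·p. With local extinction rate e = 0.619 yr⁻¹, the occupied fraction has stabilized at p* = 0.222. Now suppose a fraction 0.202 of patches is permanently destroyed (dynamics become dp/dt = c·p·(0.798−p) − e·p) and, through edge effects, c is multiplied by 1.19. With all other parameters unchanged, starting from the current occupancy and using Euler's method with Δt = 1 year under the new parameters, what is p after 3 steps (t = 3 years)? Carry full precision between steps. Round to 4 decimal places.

0.1846

Balance c(1−p*) = e gives c = e/(1 − 0.22200) = 0.619/0.77800 = 0.79563.
Starting from p₀ = 0.22200; update p ← p + (dp/dt)·Δt with the new parameters.
step 1: Δp = -0.01635, p = 0.20565
step 2: Δp = -0.01196, p = 0.19369
step 3: Δp = -0.00907, p = 0.18462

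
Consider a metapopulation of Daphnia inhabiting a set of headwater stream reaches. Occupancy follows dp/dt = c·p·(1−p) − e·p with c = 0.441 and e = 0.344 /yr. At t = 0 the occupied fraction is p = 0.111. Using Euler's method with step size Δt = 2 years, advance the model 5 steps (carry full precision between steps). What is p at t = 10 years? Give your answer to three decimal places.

0.161

Update rule: p ← p + [c·p·(1−p) − e·p]·Δt with Δt = 2.
p: 0.11100 → 0.12167  (Δp = +0.01067)
p: 0.12167 → 0.13221  (Δp = +0.01055)
p: 0.13221 → 0.14245  (Δp = +0.01023)
p: 0.14245 → 0.15218  (Δp = +0.00974)
p: 0.15218 → 0.16128  (Δp = +0.00910)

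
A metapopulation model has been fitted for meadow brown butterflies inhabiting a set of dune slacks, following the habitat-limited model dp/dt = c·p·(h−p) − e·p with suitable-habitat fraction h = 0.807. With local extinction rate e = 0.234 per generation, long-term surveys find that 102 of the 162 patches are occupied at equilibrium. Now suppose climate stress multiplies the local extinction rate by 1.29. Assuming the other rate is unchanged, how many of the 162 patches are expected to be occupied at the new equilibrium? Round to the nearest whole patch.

Observed p* = 102/162 = 0.62963.
Balance c(h−p*) = e gives c = e/(0.807 − 0.62963) = 0.234/0.17737 = 1.31928.
New p* = 0.807 − e/c = 0.807 − 0.30186/1.31928 = 0.57819.
Expected occupied = 162 × 0.57819 = 93.67 ≈ 94.

94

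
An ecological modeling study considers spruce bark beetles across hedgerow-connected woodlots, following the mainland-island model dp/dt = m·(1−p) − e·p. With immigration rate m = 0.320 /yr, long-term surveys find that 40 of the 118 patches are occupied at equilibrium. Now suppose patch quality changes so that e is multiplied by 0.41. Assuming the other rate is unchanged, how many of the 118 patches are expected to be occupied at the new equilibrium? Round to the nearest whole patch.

Observed p* = 40/118 = 0.33898.
Balance m(1−p*) = e·p* gives e = m(1−p*)/p* = 0.320×0.66102/0.33898 = 0.62401.
New p* = m/(m+e) = 0.32000/(0.32000+0.25584) = 0.55571.
Expected occupied = 118 × 0.55571 = 65.57 ≈ 66.

66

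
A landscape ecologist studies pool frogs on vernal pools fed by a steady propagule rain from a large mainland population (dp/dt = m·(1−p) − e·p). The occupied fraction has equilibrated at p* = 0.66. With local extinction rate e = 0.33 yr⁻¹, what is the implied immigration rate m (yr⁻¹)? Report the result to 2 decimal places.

0.64

At equilibrium m(1−p*) = e·p*, so m = e·p*/(1−p*).
m = 0.33 × 0.66 / 0.3400 = 0.2178/0.3400 = 0.6406.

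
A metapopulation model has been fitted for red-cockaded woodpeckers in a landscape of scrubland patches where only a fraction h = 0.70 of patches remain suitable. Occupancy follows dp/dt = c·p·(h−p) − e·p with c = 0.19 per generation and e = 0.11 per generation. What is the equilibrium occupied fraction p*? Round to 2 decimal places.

0.12

Setting dp/dt = 0 and dividing by p* gives c·(h−p*) = e.
So p* = h − e/c = 0.70 − 0.11/0.19 = 0.70 − 0.5789 = 0.1211.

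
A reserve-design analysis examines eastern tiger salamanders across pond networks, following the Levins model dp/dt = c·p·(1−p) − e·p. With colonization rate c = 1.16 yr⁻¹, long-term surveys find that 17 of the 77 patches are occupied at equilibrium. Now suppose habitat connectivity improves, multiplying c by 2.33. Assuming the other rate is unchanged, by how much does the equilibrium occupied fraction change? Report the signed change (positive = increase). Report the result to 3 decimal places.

0.445

Observed p* = 17/77 = 0.22078.
Balance c(1−p*) = e gives e = 1.16×(1 − 0.22078) = 0.90390.
New p* = 1 − e/c = 1 − 0.90390/2.70280 = 0.66557.
Δp* = 0.66557 − 0.22078 = +0.44479.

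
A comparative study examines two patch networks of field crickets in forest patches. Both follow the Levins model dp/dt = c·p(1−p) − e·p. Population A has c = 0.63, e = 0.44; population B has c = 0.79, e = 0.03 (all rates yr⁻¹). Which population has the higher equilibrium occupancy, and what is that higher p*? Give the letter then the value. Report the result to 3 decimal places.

B, 0.962

A: p*_A = 1 − 0.44/0.63 = 0.3016.
B: p*_B = 1 − 0.03/0.79 = 0.9620.
B is higher at 0.9620.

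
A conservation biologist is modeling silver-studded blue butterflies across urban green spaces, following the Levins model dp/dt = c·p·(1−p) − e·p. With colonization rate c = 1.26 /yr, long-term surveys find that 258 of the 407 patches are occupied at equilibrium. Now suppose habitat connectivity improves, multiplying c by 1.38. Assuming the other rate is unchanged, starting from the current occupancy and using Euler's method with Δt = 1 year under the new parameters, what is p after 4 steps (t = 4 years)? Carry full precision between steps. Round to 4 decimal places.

0.7345

Observed p* = 258/407 = 0.63391.
Balance c(1−p*) = e gives e = 1.26×(1 − 0.63391) = 0.46128.
Starting from p₀ = 0.63391; update p ← p + (dp/dt)·Δt with the new parameters.
t = 1: p = 0.63391 + (+0.11111) = 0.74502
t = 2: p = 0.74502 + (-0.01335) = 0.73167
t = 3: p = 0.73167 + (+0.00387) = 0.73554
t = 4: p = 0.73554 + (-0.00106) = 0.73448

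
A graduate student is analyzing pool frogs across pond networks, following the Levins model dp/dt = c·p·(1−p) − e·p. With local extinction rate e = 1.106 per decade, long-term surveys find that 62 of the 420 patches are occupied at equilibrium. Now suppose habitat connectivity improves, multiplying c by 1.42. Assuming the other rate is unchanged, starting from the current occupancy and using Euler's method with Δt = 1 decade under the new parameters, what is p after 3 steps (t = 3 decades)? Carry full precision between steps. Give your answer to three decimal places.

Observed p* = 62/420 = 0.14762.
Balance c(1−p*) = e gives c = e/(1 − 0.14762) = 1.106/0.85238 = 1.29754.
Starting from p₀ = 0.14762; update p ← p + (dp/dt)·Δt with the new parameters.
p: 0.14762 → 0.21619  (Δp = +0.06857)
p: 0.21619 → 0.28930  (Δp = +0.07311)
p: 0.28930 → 0.34817  (Δp = +0.05886)

0.348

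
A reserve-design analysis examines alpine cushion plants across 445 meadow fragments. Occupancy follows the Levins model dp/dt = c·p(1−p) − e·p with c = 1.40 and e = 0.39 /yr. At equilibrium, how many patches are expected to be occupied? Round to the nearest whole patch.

p* = 1 − e/c = 1 − 0.39/1.40 = 0.7214.
Expected occupied patches = N × p* = 445 × 0.7214 = 321.04 ≈ 321.

321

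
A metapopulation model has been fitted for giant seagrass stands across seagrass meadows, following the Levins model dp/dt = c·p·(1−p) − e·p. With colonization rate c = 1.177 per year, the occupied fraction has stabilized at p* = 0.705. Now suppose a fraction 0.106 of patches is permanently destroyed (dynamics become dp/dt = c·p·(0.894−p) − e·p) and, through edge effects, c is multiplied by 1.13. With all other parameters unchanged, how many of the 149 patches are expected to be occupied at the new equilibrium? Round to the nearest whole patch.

94

Balance c(1−p*) = e gives e = 1.177×(1 − 0.70500) = 0.34722.
New p* = 0.894 − e/c = 0.894 − 0.34722/1.33001 = 0.63293.
Expected occupied = 149 × 0.63293 = 94.31 ≈ 94.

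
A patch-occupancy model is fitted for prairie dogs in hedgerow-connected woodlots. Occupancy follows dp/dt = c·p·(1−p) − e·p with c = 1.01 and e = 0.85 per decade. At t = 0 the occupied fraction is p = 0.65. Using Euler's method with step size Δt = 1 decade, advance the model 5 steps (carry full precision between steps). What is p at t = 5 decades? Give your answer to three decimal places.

0.207

Update rule: p ← p + [c·p·(1−p) − e·p]·Δt with Δt = 1.
step 1: Δp = -0.32272, p = 0.32728
step 2: Δp = -0.05582, p = 0.27146
step 3: Δp = -0.03099, p = 0.24047
step 4: Δp = -0.01993, p = 0.22054
step 5: Δp = -0.01384, p = 0.20670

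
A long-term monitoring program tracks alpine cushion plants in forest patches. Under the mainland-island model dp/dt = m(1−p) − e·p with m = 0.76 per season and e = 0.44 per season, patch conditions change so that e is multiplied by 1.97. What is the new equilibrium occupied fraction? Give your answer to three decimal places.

Before: p* = 0.76/(0.76+0.44) = 0.6333.
After: m = 0.76, e = 0.8668; p* = 0.76/1.6268 = 0.4672.

0.467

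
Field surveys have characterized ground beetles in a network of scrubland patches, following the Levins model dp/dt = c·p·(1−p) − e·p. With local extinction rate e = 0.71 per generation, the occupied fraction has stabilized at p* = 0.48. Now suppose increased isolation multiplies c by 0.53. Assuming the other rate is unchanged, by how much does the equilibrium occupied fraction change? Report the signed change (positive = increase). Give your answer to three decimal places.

-0.461

Balance c(1−p*) = e gives c = e/(1 − 0.48000) = 0.71/0.52000 = 1.36538.
New p* = 1 − e/c = 1 − 0.71000/0.72365 = 0.01886.
Δp* = 0.01886 − 0.48000 = -0.46114.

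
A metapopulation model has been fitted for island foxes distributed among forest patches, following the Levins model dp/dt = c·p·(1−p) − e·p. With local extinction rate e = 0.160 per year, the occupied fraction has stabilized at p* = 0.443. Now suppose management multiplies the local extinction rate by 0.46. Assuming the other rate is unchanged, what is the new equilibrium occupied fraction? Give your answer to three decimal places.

Balance c(1−p*) = e gives c = e/(1 − 0.44300) = 0.160/0.55700 = 0.28725.
New p* = 1 − e/c = 1 − 0.07360/0.28725 = 0.74378.

0.744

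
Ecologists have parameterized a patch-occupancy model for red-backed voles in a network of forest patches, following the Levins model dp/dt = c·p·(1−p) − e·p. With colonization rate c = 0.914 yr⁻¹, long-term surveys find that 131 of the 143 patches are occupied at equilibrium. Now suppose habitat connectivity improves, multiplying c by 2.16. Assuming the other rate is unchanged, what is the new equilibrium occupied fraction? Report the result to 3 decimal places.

0.961

Observed p* = 131/143 = 0.91608.
Balance c(1−p*) = e gives e = 0.914×(1 − 0.91608) = 0.07670.
New p* = 1 − e/c = 1 − 0.07670/1.97424 = 0.96115.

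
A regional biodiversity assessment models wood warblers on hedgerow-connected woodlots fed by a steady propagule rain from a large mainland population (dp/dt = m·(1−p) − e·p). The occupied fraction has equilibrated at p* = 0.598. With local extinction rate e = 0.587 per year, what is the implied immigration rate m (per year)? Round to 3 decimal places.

0.873

At equilibrium m(1−p*) = e·p*, so m = e·p*/(1−p*).
m = 0.587 × 0.598 / 0.4020 = 0.3510/0.4020 = 0.8732.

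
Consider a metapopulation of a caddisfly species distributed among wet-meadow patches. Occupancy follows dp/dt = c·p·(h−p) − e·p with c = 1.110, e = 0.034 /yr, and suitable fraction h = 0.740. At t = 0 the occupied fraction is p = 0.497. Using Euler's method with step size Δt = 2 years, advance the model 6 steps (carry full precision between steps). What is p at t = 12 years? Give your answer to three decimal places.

Update rule: p ← p + [c·p·(h−p) − e·p]·Δt with Δt = 2.
t = 2: p = 0.49700 + (+0.23432) = 0.73132
t = 4: p = 0.73132 + (-0.03563) = 0.69569
t = 6: p = 0.69569 + (+0.02113) = 0.71682
t = 8: p = 0.71682 + (-0.01186) = 0.70496
t = 10: p = 0.70496 + (+0.00689) = 0.71186
t = 12: p = 0.71186 + (-0.00393) = 0.70792

0.708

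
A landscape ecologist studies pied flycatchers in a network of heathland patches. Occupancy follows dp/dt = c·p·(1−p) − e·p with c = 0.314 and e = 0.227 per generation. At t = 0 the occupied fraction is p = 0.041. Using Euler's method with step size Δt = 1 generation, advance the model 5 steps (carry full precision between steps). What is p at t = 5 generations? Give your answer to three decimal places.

0.058

Update rule: p ← p + [c·p·(1−p) − e·p]·Δt with Δt = 1.
p: 0.04100 → 0.04404  (Δp = +0.00304)
p: 0.04404 → 0.04726  (Δp = +0.00322)
p: 0.04726 → 0.05067  (Δp = +0.00341)
p: 0.05067 → 0.05427  (Δp = +0.00360)
p: 0.05427 → 0.05807  (Δp = +0.00380)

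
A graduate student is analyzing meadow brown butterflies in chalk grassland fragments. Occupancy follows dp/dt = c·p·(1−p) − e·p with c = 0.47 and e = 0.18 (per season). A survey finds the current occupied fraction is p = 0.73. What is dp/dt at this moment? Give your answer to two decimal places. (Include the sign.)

Colonization term: c·p·(1−p) = 0.47×0.73×0.2700 = 0.09264.
Extinction term: e·p = 0.13140.
dp/dt = 0.09264 − 0.13140 = -0.03876.

-0.04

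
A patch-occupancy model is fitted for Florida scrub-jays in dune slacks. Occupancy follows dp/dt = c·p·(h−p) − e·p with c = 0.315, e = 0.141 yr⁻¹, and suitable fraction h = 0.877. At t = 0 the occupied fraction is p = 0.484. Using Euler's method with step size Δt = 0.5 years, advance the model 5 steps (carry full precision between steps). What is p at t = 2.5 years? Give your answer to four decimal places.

Update rule: p ← p + [c·p·(h−p) − e·p]·Δt with Δt = 0.5.
t = 0.5: p = 0.48400 + (-0.00416) = 0.47984
t = 1: p = 0.47984 + (-0.00381) = 0.47602
t = 1.5: p = 0.47602 + (-0.00350) = 0.47253
t = 2: p = 0.47253 + (-0.00321) = 0.46932
t = 2.5: p = 0.46932 + (-0.00295) = 0.46636

0.4664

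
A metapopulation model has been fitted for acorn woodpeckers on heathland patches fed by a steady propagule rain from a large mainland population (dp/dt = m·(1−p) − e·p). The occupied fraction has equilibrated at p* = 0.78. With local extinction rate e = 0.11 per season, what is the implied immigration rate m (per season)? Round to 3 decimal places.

0.390

At equilibrium m(1−p*) = e·p*, so m = e·p*/(1−p*).
m = 0.11 × 0.78 / 0.2200 = 0.0858/0.2200 = 0.3900.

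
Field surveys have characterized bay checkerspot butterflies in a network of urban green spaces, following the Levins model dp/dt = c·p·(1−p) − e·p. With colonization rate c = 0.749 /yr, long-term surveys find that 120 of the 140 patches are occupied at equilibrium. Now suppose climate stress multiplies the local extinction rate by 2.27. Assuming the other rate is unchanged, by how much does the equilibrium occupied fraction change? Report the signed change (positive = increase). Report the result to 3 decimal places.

-0.181

Observed p* = 120/140 = 0.85714.
Balance c(1−p*) = e gives e = 0.749×(1 − 0.85714) = 0.10700.
New p* = 1 − e/c = 1 − 0.24289/0.74900 = 0.67571.
Δp* = 0.67571 − 0.85714 = -0.18143.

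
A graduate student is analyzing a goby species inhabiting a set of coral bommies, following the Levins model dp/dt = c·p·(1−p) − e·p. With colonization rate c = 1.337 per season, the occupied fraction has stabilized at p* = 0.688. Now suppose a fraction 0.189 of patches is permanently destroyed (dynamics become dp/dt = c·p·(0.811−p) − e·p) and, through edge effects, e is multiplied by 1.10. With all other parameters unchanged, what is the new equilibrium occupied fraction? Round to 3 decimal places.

Balance c(1−p*) = e gives e = 1.337×(1 − 0.68800) = 0.41714.
New p* = 0.811 − e/c = 0.811 − 0.45885/1.33700 = 0.46781.

0.468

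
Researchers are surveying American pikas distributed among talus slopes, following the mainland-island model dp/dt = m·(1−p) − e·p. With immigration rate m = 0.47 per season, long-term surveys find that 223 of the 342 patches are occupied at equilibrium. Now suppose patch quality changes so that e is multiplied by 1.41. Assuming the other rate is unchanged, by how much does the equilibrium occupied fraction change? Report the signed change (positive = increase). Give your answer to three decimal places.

-0.081

Observed p* = 223/342 = 0.65205.
Balance m(1−p*) = e·p* gives e = m(1−p*)/p* = 0.47×0.34795/0.65205 = 0.25080.
New p* = m/(m+e) = 0.47000/(0.47000+0.35363) = 0.57064.
Δp* = 0.57064 − 0.65205 = -0.08141.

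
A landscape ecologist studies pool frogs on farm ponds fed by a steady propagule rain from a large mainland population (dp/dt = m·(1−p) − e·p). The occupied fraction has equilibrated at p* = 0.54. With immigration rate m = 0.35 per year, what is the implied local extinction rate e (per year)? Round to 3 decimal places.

0.298

At equilibrium m(1−p*) = e·p*, so e = m(1−p*)/p*.
e = 0.35 × 0.4600 / 0.54 = 0.2981.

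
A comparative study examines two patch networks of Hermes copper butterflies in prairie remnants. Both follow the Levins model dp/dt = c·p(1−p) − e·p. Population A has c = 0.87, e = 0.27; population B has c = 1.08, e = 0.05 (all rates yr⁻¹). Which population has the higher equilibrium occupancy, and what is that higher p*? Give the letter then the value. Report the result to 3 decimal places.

A: p*_A = 1 − 0.27/0.87 = 0.6897.
B: p*_B = 1 − 0.05/1.08 = 0.9537.
B is higher at 0.9537.

B, 0.954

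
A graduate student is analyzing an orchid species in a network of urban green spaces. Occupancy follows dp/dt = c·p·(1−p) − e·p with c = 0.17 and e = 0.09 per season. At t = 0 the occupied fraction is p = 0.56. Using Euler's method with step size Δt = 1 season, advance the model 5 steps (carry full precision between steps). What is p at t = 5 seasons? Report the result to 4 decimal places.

Update rule: p ← p + [c·p·(1−p) − e·p]·Δt with Δt = 1.
t = 1: p = 0.56000 + (-0.00851) = 0.55149
t = 2: p = 0.55149 + (-0.00758) = 0.54390
t = 3: p = 0.54390 + (-0.00678) = 0.53712
t = 4: p = 0.53712 + (-0.00608) = 0.53105
t = 5: p = 0.53105 + (-0.00546) = 0.52559

0.5256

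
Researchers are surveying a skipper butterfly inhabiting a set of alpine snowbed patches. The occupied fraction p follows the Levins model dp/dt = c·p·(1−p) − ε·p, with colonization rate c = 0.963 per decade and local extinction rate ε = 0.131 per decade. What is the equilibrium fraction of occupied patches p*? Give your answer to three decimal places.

0.864

Setting dp/dt = 0 and dividing through by p* gives c·(1−p*) = ε.
So p* = 1 − ε/c = 1 − 0.131/0.963 = 1 − 0.1360 = 0.8640.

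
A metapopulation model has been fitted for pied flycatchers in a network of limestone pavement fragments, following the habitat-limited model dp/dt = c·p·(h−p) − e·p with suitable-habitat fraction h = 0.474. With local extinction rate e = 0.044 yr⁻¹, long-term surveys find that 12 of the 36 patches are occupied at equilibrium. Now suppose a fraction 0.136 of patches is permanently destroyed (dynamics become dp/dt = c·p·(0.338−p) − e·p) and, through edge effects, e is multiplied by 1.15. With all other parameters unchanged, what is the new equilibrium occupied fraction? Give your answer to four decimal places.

Observed p* = 12/36 = 0.33333.
Balance c(h−p*) = e gives c = e/(0.474 − 0.33333) = 0.044/0.14067 = 0.31279.
New p* = 0.338 − e/c = 0.338 − 0.05060/0.31279 = 0.17623.

0.1762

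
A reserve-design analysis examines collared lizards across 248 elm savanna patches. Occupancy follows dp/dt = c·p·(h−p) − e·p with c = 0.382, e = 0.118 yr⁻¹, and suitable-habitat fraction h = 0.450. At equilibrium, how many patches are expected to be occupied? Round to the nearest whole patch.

35

p* = h − e/c = 0.450 − 0.3089 = 0.1411.
Expected occupied patches = N × p* = 248 × 0.1411 = 34.99 ≈ 35.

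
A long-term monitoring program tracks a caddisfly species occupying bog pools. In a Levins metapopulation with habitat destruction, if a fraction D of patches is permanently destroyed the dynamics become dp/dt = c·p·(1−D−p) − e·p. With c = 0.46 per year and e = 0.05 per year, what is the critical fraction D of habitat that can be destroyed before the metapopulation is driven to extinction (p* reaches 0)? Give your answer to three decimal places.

The nontrivial equilibrium is p* = (1−D) − e/c; extinction occurs when this hits zero.
So D_crit = 1 − e/c = 1 − 0.05/0.46 = 1 − 0.1087 = 0.8913.
This equals the undisturbed p*, a classic result of Lande's extension.

0.891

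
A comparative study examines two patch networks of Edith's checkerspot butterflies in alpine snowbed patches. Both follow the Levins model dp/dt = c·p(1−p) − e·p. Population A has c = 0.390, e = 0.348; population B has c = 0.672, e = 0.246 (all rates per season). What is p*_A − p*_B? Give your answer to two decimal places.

A: p*_A = 1 − 0.348/0.390 = 0.1077.
B: p*_B = 1 − 0.246/0.672 = 0.6339.
p*_A − p*_B = 0.1077 − 0.6339 = -0.5262.

-0.53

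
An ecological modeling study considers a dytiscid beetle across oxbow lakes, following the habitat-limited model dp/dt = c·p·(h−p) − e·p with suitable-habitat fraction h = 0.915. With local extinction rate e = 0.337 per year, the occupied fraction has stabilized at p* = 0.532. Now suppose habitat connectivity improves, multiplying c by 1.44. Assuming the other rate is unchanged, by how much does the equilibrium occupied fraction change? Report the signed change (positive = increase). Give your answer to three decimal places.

Balance c(h−p*) = e gives c = e/(0.915 − 0.53200) = 0.337/0.38300 = 0.87990.
New p* = 0.915 − e/c = 0.915 − 0.33700/1.26706 = 0.64903.
Δp* = 0.64903 − 0.53200 = +0.11703.

0.117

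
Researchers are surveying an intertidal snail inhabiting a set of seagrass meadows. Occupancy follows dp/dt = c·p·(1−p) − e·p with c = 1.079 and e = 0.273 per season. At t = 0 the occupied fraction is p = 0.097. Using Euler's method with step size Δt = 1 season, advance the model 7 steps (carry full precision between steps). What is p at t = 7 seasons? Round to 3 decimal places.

0.742

Update rule: p ← p + [c·p·(1−p) − e·p]·Δt with Δt = 1.
t = 1: p = 0.09700 + (+0.06803) = 0.16503
t = 2: p = 0.16503 + (+0.10363) = 0.26866
t = 3: p = 0.26866 + (+0.13866) = 0.40732
t = 4: p = 0.40732 + (+0.14928) = 0.55660
t = 5: p = 0.55660 + (+0.11434) = 0.67094
t = 6: p = 0.67094 + (+0.05505) = 0.72600
t = 7: p = 0.72600 + (+0.01644) = 0.74244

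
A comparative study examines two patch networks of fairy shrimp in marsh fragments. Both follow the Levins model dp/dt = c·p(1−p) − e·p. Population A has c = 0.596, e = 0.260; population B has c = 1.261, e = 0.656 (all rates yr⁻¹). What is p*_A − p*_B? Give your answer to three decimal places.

A: p*_A = 1 − 0.260/0.596 = 0.5638.
B: p*_B = 1 − 0.656/1.261 = 0.4798.
p*_A − p*_B = 0.5638 − 0.4798 = 0.0840.

0.084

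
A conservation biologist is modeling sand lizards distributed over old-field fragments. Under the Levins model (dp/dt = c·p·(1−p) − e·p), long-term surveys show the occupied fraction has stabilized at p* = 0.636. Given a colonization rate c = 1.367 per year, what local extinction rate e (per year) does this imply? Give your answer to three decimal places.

At equilibrium c(1−p*) = e.
e = 1.367 × (1 − 0.636) = 1.367 × 0.3640 = 0.4976.

0.498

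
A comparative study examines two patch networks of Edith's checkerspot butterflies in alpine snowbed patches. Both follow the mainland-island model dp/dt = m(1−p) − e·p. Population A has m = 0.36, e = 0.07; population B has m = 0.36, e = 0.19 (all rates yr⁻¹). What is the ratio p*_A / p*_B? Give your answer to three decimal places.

A: p*_A = m/(m+e) = 0.36/0.4300 = 0.8372.
B: p*_B = 0.36/0.5500 = 0.6545.
p*_A / p*_B = 0.8372/0.6545 = 1.2791.

1.279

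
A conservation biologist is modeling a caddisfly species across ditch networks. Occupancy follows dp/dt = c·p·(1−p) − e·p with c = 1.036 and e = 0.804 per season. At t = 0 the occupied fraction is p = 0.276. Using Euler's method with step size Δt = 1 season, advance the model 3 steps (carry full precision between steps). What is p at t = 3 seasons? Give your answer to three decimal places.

Update rule: p ← p + [c·p·(1−p) − e·p]·Δt with Δt = 1.
step 1: Δp = -0.01489, p = 0.26111
step 2: Δp = -0.01006, p = 0.25106
step 3: Δp = -0.00705, p = 0.24400

0.244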